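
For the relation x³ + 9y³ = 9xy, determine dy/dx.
Take d/dx of both sides. Since y is implicitly a function of x, the chain rule attaches a y' = dy/dx factor whenever we differentiate through y.

Set F(x, y) = (left side) − (right side), so the curve is F = 0. Differentiating each term of F:
  d/dx[x^3] = 3x^2
  d/dx[-9xy] = -9x·y' - 9y
  d/dx[9y^3] = 27y^2·y'

Collecting, the y'-free part is the partial derivative in x and the y' coefficient is the partial derivative in y:
  ∂F/∂x = 3x^2 - 9y
  ∂F/∂y = -9x + 27y^2

so d/dx[F(x, y(x))] = ∂F/∂x + (∂F/∂y)·y' = 0. Rearranging,
  dy/dx = -(∂F/∂x)/(∂F/∂y) = -(3x^2 - 9y)/(-9x + 27y^2) = (x^2/3 - y)/(x - 3y^2)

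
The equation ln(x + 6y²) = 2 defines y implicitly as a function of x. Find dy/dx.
Apply d/dx to both sides, remembering that y depends on x. Each occurrence of y therefore brings in a y' = dy/dx via the chain rule.

With F(x, y) equal to the left-hand side minus the right, differentiate F term by term:
  d/dx[ln(x + 6y^2)] = (12y·y' + 1)/(x + 6y^2)
  d/dx[-2] = 0
Adding these up, d/dx[F] = 0 becomes
  (1/(x + 6y^2)) + (12y/(x + 6y^2))·y' = 0,
so isolating y',
  dy/dx = -(1/(x + 6y^2))/(12y/(x + 6y^2)) = -1/(12y)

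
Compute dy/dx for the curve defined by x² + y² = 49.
Apply d/dx to both sides, remembering that y depends on x. Each occurrence of y therefore brings in a y' = dy/dx via the chain rule.

With F(x, y) equal to the left-hand side minus the right, differentiate F term by term:
  d/dx[x^2] = 2x
  d/dx[y^2] = 2y·y'
  d/dx[-49] = 0
Adding these up, d/dx[F] = 0 becomes
  (2x) + (2y)·y' = 0,
so isolating y',
  dy/dx = -(2x)/(2y) = -x/y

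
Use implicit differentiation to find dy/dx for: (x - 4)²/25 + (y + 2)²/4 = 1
Differentiate both sides with respect to x, treating y as y(x). By the chain rule, any term containing y contributes a factor of y' = dy/dx when we differentiate it.

Move every term to one side and write the relation as F(x, y) = 0. Term by term,
  d/dx[(x - 4)^2/25] = 2x/25 - 8/25
  d/dx[(y + 2)^2/4] = y'(y + 2)/2
  d/dx[-1] = 0

The pieces without y' make up ∂F/∂x and the coefficient of y' is ∂F/∂y:
  ∂F/∂x = 2x/25 - 8/25,
  ∂F/∂y = y/2 + 1.

Since d/dx[F] = ∂F/∂x + (∂F/∂y)·y' = 0, solve for y':
  (∂F/∂y)·y' = -∂F/∂x
  dy/dx = -(∂F/∂x)/(∂F/∂y) = -(2x/25 - 8/25)/(y/2 + 1)
        = -(2(x - 4)/25)/((y + 2)/2) = 4(4 - x)/(25(y + 2))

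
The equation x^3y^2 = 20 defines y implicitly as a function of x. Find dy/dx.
Apply d/dx to both sides, remembering that y depends on x. Each occurrence of y therefore brings in a y' = dy/dx via the chain rule.

With F(x, y) equal to the left-hand side minus the right, differentiate F term by term:
  d/dx[x^3y^2] = 2x^3y·y' + 3x^2y^2
  d/dx[-20] = 0
Adding these up, d/dx[F] = 0 becomes
  (3x^2y^2) + (2x^3y)·y' = 0,
so isolating y',
  dy/dx = -(3x^2y^2)/(2x^3y) = -3y/(2x)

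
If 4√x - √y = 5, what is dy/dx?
Differentiate both sides with respect to x, treating y as y(x). By the chain rule, any term containing y contributes a factor of y' = dy/dx when we differentiate it.

Move every term to one side and write the relation as F(x, y) = 0. Term by term,
  d/dx[4√(x)] = 2/√(x)
  d/dx[-√(y)] = -y'/(2√(y))
  d/dx[-5] = 0

The pieces without y' make up ∂F/∂x and the coefficient of y' is ∂F/∂y:
  ∂F/∂x = 2/√(x),
  ∂F/∂y = -1/(2√(y)).

Since d/dx[F] = ∂F/∂x + (∂F/∂y)·y' = 0, solve for y':
  (∂F/∂y)·y' = -∂F/∂x
  dy/dx = -(∂F/∂x)/(∂F/∂y) = -(2/√(x))/(-1/(2√(y))) = 4√(y)/√(x)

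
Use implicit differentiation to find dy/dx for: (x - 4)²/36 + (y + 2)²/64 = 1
Take d/dx of both sides. Since y is implicitly a function of x, the chain rule attaches a y' = dy/dx factor whenever we differentiate through y.

Set F(x, y) = (left side) − (right side), so the curve is F = 0. Differentiating each term of F:
  d/dx[(x - 4)^2/36] = x/18 - 2/9
  d/dx[(y + 2)^2/64] = y'(y + 2)/32
  d/dx[-1] = 0

Collecting, the y'-free part is the partial derivative in x and the y' coefficient is the partial derivative in y:
  ∂F/∂x = x/18 - 2/9
  ∂F/∂y = y/32 + 1/16

so d/dx[F(x, y(x))] = ∂F/∂x + (∂F/∂y)·y' = 0. Rearranging,
  dy/dx = -(∂F/∂x)/(∂F/∂y) = -(x/18 - 2/9)/(y/32 + 1/16)
        = -((x - 4)/18)/((y + 2)/32) = 16(4 - x)/(9(y + 2))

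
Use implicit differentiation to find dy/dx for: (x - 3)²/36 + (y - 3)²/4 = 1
Differentiate the relation implicitly: treat y = y(x) and apply the chain rule, so every y-derivative picks up a y' = dy/dx factor.

With everything moved to the left-hand side, differentiate term by term:
  d/dx[(x - 3)^2/36] = x/18 - 1/6
  d/dx[(y - 3)^2/4] = y'(y - 3)/2
  d/dx[-1] = 0

Separating the contributions that come from x directly and those that come through y:
  without y':      x/18 - 1/6
  multiplying y':  y/2 - 3/2

so (x/18 - 1/6) + (y/2 - 3/2)·y' = 0, and therefore
  dy/dx = -(x/18 - 1/6)/(y/2 - 3/2)
        = -((x - 3)/18)/((y - 3)/2) = (3 - x)/(9(y - 3))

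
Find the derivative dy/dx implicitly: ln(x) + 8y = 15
Differentiate the relation implicitly: treat y = y(x) and apply the chain rule, so every y-derivative picks up a y' = dy/dx factor.

With everything moved to the left-hand side, differentiate term by term:
  d/dx[8y] = 8·y'
  d/dx[ln(x)] = 1/x
  d/dx[-15] = 0

Separating the contributions that come from x directly and those that come through y:
  without y':      1/x
  multiplying y':  8

so (1/x) + (8)·y' = 0, and therefore
  dy/dx = -(1/x)/(8) = -1/(8x)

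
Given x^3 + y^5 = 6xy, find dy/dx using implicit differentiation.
Take d/dx of both sides. Since y is implicitly a function of x, the chain rule attaches a y' = dy/dx factor whenever we differentiate through y.

Set F(x, y) = (left side) − (right side), so the curve is F = 0. Differentiating each term of F:
  d/dx[x^3] = 3x^2
  d/dx[-6xy] = -6x·y' - 6y
  d/dx[y^5] = 5y^4·y'

Collecting, the y'-free part is the partial derivative in x and the y' coefficient is the partial derivative in y:
  ∂F/∂x = 3x^2 - 6y
  ∂F/∂y = -6x + 5y^4

so d/dx[F(x, y(x))] = ∂F/∂x + (∂F/∂y)·y' = 0. Rearranging,
  dy/dx = -(∂F/∂x)/(∂F/∂y) = -(3x^2 - 6y)/(-6x + 5y^4) = 3(x^2 - 2y)/(6x - 5y^4)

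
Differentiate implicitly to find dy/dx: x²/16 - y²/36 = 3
Differentiate both sides with respect to x, treating y as y(x). By the chain rule, any term containing y contributes a factor of y' = dy/dx when we differentiate it.

Move every term to one side and write the relation as F(x, y) = 0. Term by term,
  d/dx[x^2/16] = x/8
  d/dx[-y^2/36] = -y·y'/18
  d/dx[-3] = 0

The pieces without y' make up ∂F/∂x and the coefficient of y' is ∂F/∂y:
  ∂F/∂x = x/8,
  ∂F/∂y = -y/18.

Since d/dx[F] = ∂F/∂x + (∂F/∂y)·y' = 0, solve for y':
  (∂F/∂y)·y' = -∂F/∂x
  dy/dx = -(∂F/∂x)/(∂F/∂y) = -(x/8)/(-y/18) = 9x/(4y)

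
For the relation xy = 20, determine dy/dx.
Take d/dx of both sides. Since y is implicitly a function of x, the chain rule attaches a y' = dy/dx factor whenever we differentiate through y.

Set F(x, y) = (left side) − (right side), so the curve is F = 0. Differentiating each term of F:
  d/dx[xy] = x·y' + y
  d/dx[-20] = 0

Collecting, the y'-free part is the partial derivative in x and the y' coefficient is the partial derivative in y:
  ∂F/∂x = y
  ∂F/∂y = x

so d/dx[F(x, y(x))] = ∂F/∂x + (∂F/∂y)·y' = 0. Rearranging,
  dy/dx = -(∂F/∂x)/(∂F/∂y) = -(y)/(x) = -y/x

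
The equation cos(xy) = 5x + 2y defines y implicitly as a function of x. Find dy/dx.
Take d/dx of both sides. Since y is implicitly a function of x, the chain rule attaches a y' = dy/dx factor whenever we differentiate through y.

Set F(x, y) = (left side) − (right side), so the curve is F = 0. Differentiating each term of F:
  d/dx[-5x] = -5
  d/dx[-2y] = -2·y'
  d/dx[cos(xy)] = -(x·y' + y)·sin(xy)

Collecting, the y'-free part is the partial derivative in x and the y' coefficient is the partial derivative in y:
  ∂F/∂x = -y·sin(xy) - 5
  ∂F/∂y = -x·sin(xy) - 2

so d/dx[F(x, y(x))] = ∂F/∂x + (∂F/∂y)·y' = 0. Rearranging,
  dy/dx = -(∂F/∂x)/(∂F/∂y) = -(-y·sin(xy) - 5)/(-x·sin(xy) - 2) = -(y·sin(xy) + 5)/(x·sin(xy) + 2)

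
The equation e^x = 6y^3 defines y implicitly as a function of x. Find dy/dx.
Differentiate the relation implicitly: treat y = y(x) and apply the chain rule, so every y-derivative picks up a y' = dy/dx factor.

With everything moved to the left-hand side, differentiate term by term:
  d/dx[-6y^3] = -18y^2·y'
  d/dx[e^(x)] = e^(x)

Separating the contributions that come from x directly and those that come through y:
  without y':      e^(x)
  multiplying y':  -18y^2

so (e^(x)) + (-18y^2)·y' = 0, and therefore
  dy/dx = -(e^(x))/(-18y^2) = e^(x)/(18y^2)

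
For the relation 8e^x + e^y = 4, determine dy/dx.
Apply d/dx to both sides, remembering that y depends on x. Each occurrence of y therefore brings in a y' = dy/dx via the chain rule.

With F(x, y) equal to the left-hand side minus the right, differentiate F term by term:
  d/dx[8e^(x)] = 8e^(x)
  d/dx[e^(y)] = y'·e^(y)
  d/dx[-4] = 0
Adding these up, d/dx[F] = 0 becomes
  (8e^(x)) + (e^(y))·y' = 0,
so isolating y',
  dy/dx = -(8e^(x))/(e^(y)) = -8e^(x - y)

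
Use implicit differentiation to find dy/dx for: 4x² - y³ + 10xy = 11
Differentiate both sides with respect to x, treating y as y(x). By the chain rule, any term containing y contributes a factor of y' = dy/dx when we differentiate it.

Move every term to one side and write the relation as F(x, y) = 0. Term by term,
  d/dx[4x^2] = 8x
  d/dx[10xy] = 10x·y' + 10y
  d/dx[-y^3] = -3y^2·y'
  d/dx[-11] = 0

The pieces without y' make up ∂F/∂x and the coefficient of y' is ∂F/∂y:
  ∂F/∂x = 8x + 10y,
  ∂F/∂y = 10x - 3y^2.

Since d/dx[F] = ∂F/∂x + (∂F/∂y)·y' = 0, solve for y':
  (∂F/∂y)·y' = -∂F/∂x
  dy/dx = -(∂F/∂x)/(∂F/∂y) = -(8x + 10y)/(10x - 3y^2) = 2(-4x - 5y)/(10x - 3y^2)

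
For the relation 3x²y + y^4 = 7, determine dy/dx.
Take d/dx of both sides. Since y is implicitly a function of x, the chain rule attaches a y' = dy/dx factor whenever we differentiate through y.

Set F(x, y) = (left side) − (right side), so the curve is F = 0. Differentiating each term of F:
  d/dx[3x^2y] = 3x^2·y' + 6xy
  d/dx[y^4] = 4y^3·y'
  d/dx[-7] = 0

Collecting, the y'-free part is the partial derivative in x and the y' coefficient is the partial derivative in y:
  ∂F/∂x = 6xy
  ∂F/∂y = 3x^2 + 4y^3

so d/dx[F(x, y(x))] = ∂F/∂x + (∂F/∂y)·y' = 0. Rearranging,
  dy/dx = -(∂F/∂x)/(∂F/∂y) = -(6xy)/(3x^2 + 4y^3) = -6xy/(3x^2 + 4y^3)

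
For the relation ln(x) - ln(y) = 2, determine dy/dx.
Take d/dx of both sides. Since y is implicitly a function of x, the chain rule attaches a y' = dy/dx factor whenever we differentiate through y.

Set F(x, y) = (left side) − (right side), so the curve is F = 0. Differentiating each term of F:
  d/dx[ln(x)] = 1/x
  d/dx[-ln(y)] = -y'/y
  d/dx[-2] = 0

Collecting, the y'-free part is the partial derivative in x and the y' coefficient is the partial derivative in y:
  ∂F/∂x = 1/x
  ∂F/∂y = -1/y

so d/dx[F(x, y(x))] = ∂F/∂x + (∂F/∂y)·y' = 0. Rearranging,
  dy/dx = -(∂F/∂x)/(∂F/∂y) = -(1/x)/(-1/y) = y/x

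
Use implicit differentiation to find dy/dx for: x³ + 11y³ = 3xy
Take d/dx of both sides. Since y is implicitly a function of x, the chain rule attaches a y' = dy/dx factor whenever we differentiate through y.

Set F(x, y) = (left side) − (right side), so the curve is F = 0. Differentiating each term of F:
  d/dx[x^3] = 3x^2
  d/dx[-3xy] = -3x·y' - 3y
  d/dx[11y^3] = 33y^2·y'

Collecting, the y'-free part is the partial derivative in x and the y' coefficient is the partial derivative in y:
  ∂F/∂x = 3x^2 - 3y
  ∂F/∂y = -3x + 33y^2

so d/dx[F(x, y(x))] = ∂F/∂x + (∂F/∂y)·y' = 0. Rearranging,
  dy/dx = -(∂F/∂x)/(∂F/∂y) = -(3x^2 - 3y)/(-3x + 33y^2) = (x^2 - y)/(x - 11y^2)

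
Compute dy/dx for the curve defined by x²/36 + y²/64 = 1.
Differentiate both sides with respect to x, treating y as y(x). By the chain rule, any term containing y contributes a factor of y' = dy/dx when we differentiate it.

Move every term to one side and write the relation as F(x, y) = 0. Term by term,
  d/dx[x^2/36] = x/18
  d/dx[y^2/64] = y·y'/32
  d/dx[-1] = 0

The pieces without y' make up ∂F/∂x and the coefficient of y' is ∂F/∂y:
  ∂F/∂x = x/18,
  ∂F/∂y = y/32.

Since d/dx[F] = ∂F/∂x + (∂F/∂y)·y' = 0, solve for y':
  (∂F/∂y)·y' = -∂F/∂x
  dy/dx = -(∂F/∂x)/(∂F/∂y) = -(x/18)/(y/32) = -16x/(9y)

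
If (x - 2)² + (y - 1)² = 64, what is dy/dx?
Apply d/dx to both sides, remembering that y depends on x. Each occurrence of y therefore brings in a y' = dy/dx via the chain rule.

With F(x, y) equal to the left-hand side minus the right, differentiate F term by term:
  d/dx[(x - 2)^2] = 2x - 4
  d/dx[(y - 1)^2] = 2·y'(y - 1)
  d/dx[-64] = 0
Adding these up, d/dx[F] = 0 becomes
  (2x - 4) + (2y - 2)·y' = 0,
so isolating y',
  dy/dx = -(2x - 4)/(2y - 2) = (2 - x)/(y - 1)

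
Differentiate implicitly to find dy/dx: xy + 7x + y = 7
Differentiate both sides with respect to x, treating y as y(x). By the chain rule, any term containing y contributes a factor of y' = dy/dx when we differentiate it.

Move every term to one side and write the relation as F(x, y) = 0. Term by term,
  d/dx[xy] = x·y' + y
  d/dx[7x] = 7
  d/dx[y] = y'
  d/dx[-7] = 0

The pieces without y' make up ∂F/∂x and the coefficient of y' is ∂F/∂y:
  ∂F/∂x = y + 7,
  ∂F/∂y = x + 1.

Since d/dx[F] = ∂F/∂x + (∂F/∂y)·y' = 0, solve for y':
  (∂F/∂y)·y' = -∂F/∂x
  dy/dx = -(∂F/∂x)/(∂F/∂y) = -(y + 7)/(x + 1) = (-y - 7)/(x + 1)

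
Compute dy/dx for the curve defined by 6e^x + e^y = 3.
Differentiate both sides with respect to x, treating y as y(x). By the chain rule, any term containing y contributes a factor of y' = dy/dx when we differentiate it.

Move every term to one side and write the relation as F(x, y) = 0. Term by term,
  d/dx[6e^(x)] = 6e^(x)
  d/dx[e^(y)] = y'·e^(y)
  d/dx[-3] = 0

The pieces without y' make up ∂F/∂x and the coefficient of y' is ∂F/∂y:
  ∂F/∂x = 6e^(x),
  ∂F/∂y = e^(y).

Since d/dx[F] = ∂F/∂x + (∂F/∂y)·y' = 0, solve for y':
  (∂F/∂y)·y' = -∂F/∂x
  dy/dx = -(∂F/∂x)/(∂F/∂y) = -(6e^(x))/(e^(y)) = -6e^(x - y)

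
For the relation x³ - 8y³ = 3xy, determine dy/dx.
Differentiate both sides with respect to x, treating y as y(x). By the chain rule, any term containing y contributes a factor of y' = dy/dx when we differentiate it.

Move every term to one side and write the relation as F(x, y) = 0. Term by term,
  d/dx[x^3] = 3x^2
  d/dx[-3xy] = -3x·y' - 3y
  d/dx[-8y^3] = -24y^2·y'

The pieces without y' make up ∂F/∂x and the coefficient of y' is ∂F/∂y:
  ∂F/∂x = 3x^2 - 3y,
  ∂F/∂y = -3x - 24y^2.

Since d/dx[F] = ∂F/∂x + (∂F/∂y)·y' = 0, solve for y':
  (∂F/∂y)·y' = -∂F/∂x
  dy/dx = -(∂F/∂x)/(∂F/∂y) = -(3x^2 - 3y)/(-3x - 24y^2) = (x^2 - y)/(x + 8y^2)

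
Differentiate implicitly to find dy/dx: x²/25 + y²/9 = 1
Differentiate both sides with respect to x, treating y as y(x). By the chain rule, any term containing y contributes a factor of y' = dy/dx when we differentiate it.

Move every term to one side and write the relation as F(x, y) = 0. Term by term,
  d/dx[x^2/25] = 2x/25
  d/dx[y^2/9] = 2y·y'/9
  d/dx[-1] = 0

The pieces without y' make up ∂F/∂x and the coefficient of y' is ∂F/∂y:
  ∂F/∂x = 2x/25,
  ∂F/∂y = 2y/9.

Since d/dx[F] = ∂F/∂x + (∂F/∂y)·y' = 0, solve for y':
  (∂F/∂y)·y' = -∂F/∂x
  dy/dx = -(∂F/∂x)/(∂F/∂y) = -(2x/25)/(2y/9) = -9x/(25y)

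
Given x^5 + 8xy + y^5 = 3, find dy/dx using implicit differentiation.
Take d/dx of both sides. Since y is implicitly a function of x, the chain rule attaches a y' = dy/dx factor whenever we differentiate through y.

Set F(x, y) = (left side) − (right side), so the curve is F = 0. Differentiating each term of F:
  d/dx[x^5] = 5x^4
  d/dx[8xy] = 8x·y' + 8y
  d/dx[y^5] = 5y^4·y'
  d/dx[-3] = 0

Collecting, the y'-free part is the partial derivative in x and the y' coefficient is the partial derivative in y:
  ∂F/∂x = 5x^4 + 8y
  ∂F/∂y = 8x + 5y^4

so d/dx[F(x, y(x))] = ∂F/∂x + (∂F/∂y)·y' = 0. Rearranging,
  dy/dx = -(∂F/∂x)/(∂F/∂y) = -(5x^4 + 8y)/(8x + 5y^4) = (-5x^4 - 8y)/(8x + 5y^4)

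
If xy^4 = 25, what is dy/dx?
Take d/dx of both sides. Since y is implicitly a function of x, the chain rule attaches a y' = dy/dx factor whenever we differentiate through y.

Set F(x, y) = (left side) − (right side), so the curve is F = 0. Differentiating each term of F:
  d/dx[xy^4] = 4xy^3·y' + y^4
  d/dx[-25] = 0

Collecting, the y'-free part is the partial derivative in x and the y' coefficient is the partial derivative in y:
  ∂F/∂x = y^4
  ∂F/∂y = 4xy^3

so d/dx[F(x, y(x))] = ∂F/∂x + (∂F/∂y)·y' = 0. Rearranging,
  dy/dx = -(∂F/∂x)/(∂F/∂y) = -(y^4)/(4xy^3) = -y/(4x)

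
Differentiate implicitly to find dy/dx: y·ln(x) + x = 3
Apply d/dx to both sides, remembering that y depends on x. Each occurrence of y therefore brings in a y' = dy/dx via the chain rule.

With F(x, y) equal to the left-hand side minus the right, differentiate F term by term:
  d/dx[x] = 1
  d/dx[y·ln(x)] = y'·ln(x) + y/x
  d/dx[-3] = 0
Adding these up, d/dx[F] = 0 becomes
  (1 + y/x) + (ln(x))·y' = 0,
so isolating y',
  dy/dx = -(1 + y/x)/(ln(x))
        = -((x + y)/x)/(ln(x)) = (-x - y)/(x·ln(x))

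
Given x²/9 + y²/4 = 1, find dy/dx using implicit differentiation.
Differentiate both sides with respect to x, treating y as y(x). By the chain rule, any term containing y contributes a factor of y' = dy/dx when we differentiate it.

Move every term to one side and write the relation as F(x, y) = 0. Term by term,
  d/dx[x^2/9] = 2x/9
  d/dx[y^2/4] = y·y'/2
  d/dx[-1] = 0

The pieces without y' make up ∂F/∂x and the coefficient of y' is ∂F/∂y:
  ∂F/∂x = 2x/9,
  ∂F/∂y = y/2.

Since d/dx[F] = ∂F/∂x + (∂F/∂y)·y' = 0, solve for y':
  (∂F/∂y)·y' = -∂F/∂x
  dy/dx = -(∂F/∂x)/(∂F/∂y) = -(2x/9)/(y/2) = -4x/(9y)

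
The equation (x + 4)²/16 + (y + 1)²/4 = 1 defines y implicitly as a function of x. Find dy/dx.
Differentiate both sides with respect to x, treating y as y(x). By the chain rule, any term containing y contributes a factor of y' = dy/dx when we differentiate it.

Move every term to one side and write the relation as F(x, y) = 0. Term by term,
  d/dx[(x + 4)^2/16] = x/8 + 1/2
  d/dx[(y + 1)^2/4] = y'(y + 1)/2
  d/dx[-1] = 0

The pieces without y' make up ∂F/∂x and the coefficient of y' is ∂F/∂y:
  ∂F/∂x = x/8 + 1/2,
  ∂F/∂y = y/2 + 1/2.

Since d/dx[F] = ∂F/∂x + (∂F/∂y)·y' = 0, solve for y':
  (∂F/∂y)·y' = -∂F/∂x
  dy/dx = -(∂F/∂x)/(∂F/∂y) = -(x/8 + 1/2)/(y/2 + 1/2)
        = -((x + 4)/8)/((y + 1)/2) = (-x - 4)/(4(y + 1))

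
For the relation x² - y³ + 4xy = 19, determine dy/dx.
Apply d/dx to both sides, remembering that y depends on x. Each occurrence of y therefore brings in a y' = dy/dx via the chain rule.

With F(x, y) equal to the left-hand side minus the right, differentiate F term by term:
  d/dx[x^2] = 2x
  d/dx[4xy] = 4x·y' + 4y
  d/dx[-y^3] = -3y^2·y'
  d/dx[-19] = 0
Adding these up, d/dx[F] = 0 becomes
  (2x + 4y) + (4x - 3y^2)·y' = 0,
so isolating y',
  dy/dx = -(2x + 4y)/(4x - 3y^2) = 2(-x - 2y)/(4x - 3y^2)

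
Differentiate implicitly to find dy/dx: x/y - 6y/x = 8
Take d/dx of both sides. Since y is implicitly a function of x, the chain rule attaches a y' = dy/dx factor whenever we differentiate through y.

Set F(x, y) = (left side) − (right side), so the curve is F = 0. Differentiating each term of F:
  d/dx[x/y] = -x·y'/y^2 + 1/y
  d/dx[-6y/x] = -6·y'/x + 6y/x^2
  d/dx[-8] = 0

Collecting, the y'-free part is the partial derivative in x and the y' coefficient is the partial derivative in y:
  ∂F/∂x = 1/y + 6y/x^2
  ∂F/∂y = -x/y^2 - 6/x

so d/dx[F(x, y(x))] = ∂F/∂x + (∂F/∂y)·y' = 0. Rearranging,
  dy/dx = -(∂F/∂x)/(∂F/∂y) = -(1/y + 6y/x^2)/(-x/y^2 - 6/x)
        = -((x^2 + 6y^2)/(x^2y))/(-(x^2 + 6y^2)/(xy^2)) = y/x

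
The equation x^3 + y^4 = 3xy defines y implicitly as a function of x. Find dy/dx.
Differentiate the relation implicitly: treat y = y(x) and apply the chain rule, so every y-derivative picks up a y' = dy/dx factor.

With everything moved to the left-hand side, differentiate term by term:
  d/dx[x^3] = 3x^2
  d/dx[-3xy] = -3x·y' - 3y
  d/dx[y^4] = 4y^3·y'

Separating the contributions that come from x directly and those that come through y:
  without y':      3x^2 - 3y
  multiplying y':  -3x + 4y^3

so (3x^2 - 3y) + (-3x + 4y^3)·y' = 0, and therefore
  dy/dx = -(3x^2 - 3y)/(-3x + 4y^3) = 3(x^2 - y)/(3x - 4y^3)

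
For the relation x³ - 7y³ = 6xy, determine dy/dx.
Differentiate the relation implicitly: treat y = y(x) and apply the chain rule, so every y-derivative picks up a y' = dy/dx factor.

With everything moved to the left-hand side, differentiate term by term:
  d/dx[x^3] = 3x^2
  d/dx[-6xy] = -6x·y' - 6y
  d/dx[-7y^3] = -21y^2·y'

Separating the contributions that come from x directly and those that come through y:
  without y':      3x^2 - 6y
  multiplying y':  -6x - 21y^2

so (3x^2 - 6y) + (-6x - 21y^2)·y' = 0, and therefore
  dy/dx = -(3x^2 - 6y)/(-6x - 21y^2) = (x^2 - 2y)/(2x + 7y^2)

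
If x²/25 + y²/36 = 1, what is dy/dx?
Differentiate both sides with respect to x, treating y as y(x). By the chain rule, any term containing y contributes a factor of y' = dy/dx when we differentiate it.

Move every term to one side and write the relation as F(x, y) = 0. Term by term,
  d/dx[x^2/25] = 2x/25
  d/dx[y^2/36] = y·y'/18
  d/dx[-1] = 0

The pieces without y' make up ∂F/∂x and the coefficient of y' is ∂F/∂y:
  ∂F/∂x = 2x/25,
  ∂F/∂y = y/18.

Since d/dx[F] = ∂F/∂x + (∂F/∂y)·y' = 0, solve for y':
  (∂F/∂y)·y' = -∂F/∂x
  dy/dx = -(∂F/∂x)/(∂F/∂y) = -(2x/25)/(y/18) = -36x/(25y)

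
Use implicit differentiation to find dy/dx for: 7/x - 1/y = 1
Differentiate both sides with respect to x, treating y as y(x). By the chain rule, any term containing y contributes a factor of y' = dy/dx when we differentiate it.

Move every term to one side and write the relation as F(x, y) = 0. Term by term,
  d/dx[-1/y] = y'/y^2
  d/dx[7/x] = -7/x^2
  d/dx[-1] = 0

The pieces without y' make up ∂F/∂x and the coefficient of y' is ∂F/∂y:
  ∂F/∂x = -7/x^2,
  ∂F/∂y = y^(-2).

Since d/dx[F] = ∂F/∂x + (∂F/∂y)·y' = 0, solve for y':
  (∂F/∂y)·y' = -∂F/∂x
  dy/dx = -(∂F/∂x)/(∂F/∂y) = -(-7/x^2)/(y^(-2)) = 7y^2/x^2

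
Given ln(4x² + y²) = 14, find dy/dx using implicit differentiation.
Differentiate the relation implicitly: treat y = y(x) and apply the chain rule, so every y-derivative picks up a y' = dy/dx factor.

With everything moved to the left-hand side, differentiate term by term:
  d/dx[ln(4x^2 + y^2)] = (8x + 2y·y')/(4x^2 + y^2)
  d/dx[-14] = 0

Separating the contributions that come from x directly and those that come through y:
  without y':      8x/(4x^2 + y^2)
  multiplying y':  2y/(4x^2 + y^2)

so (8x/(4x^2 + y^2)) + (2y/(4x^2 + y^2))·y' = 0, and therefore
  dy/dx = -(8x/(4x^2 + y^2))/(2y/(4x^2 + y^2)) = -4x/y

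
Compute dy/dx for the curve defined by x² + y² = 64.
Differentiate both sides with respect to x, treating y as y(x). By the chain rule, any term containing y contributes a factor of y' = dy/dx when we differentiate it.

Move every term to one side and write the relation as F(x, y) = 0. Term by term,
  d/dx[x^2] = 2x
  d/dx[y^2] = 2y·y'
  d/dx[-64] = 0

The pieces without y' make up ∂F/∂x and the coefficient of y' is ∂F/∂y:
  ∂F/∂x = 2x,
  ∂F/∂y = 2y.

Since d/dx[F] = ∂F/∂x + (∂F/∂y)·y' = 0, solve for y':
  (∂F/∂y)·y' = -∂F/∂x
  dy/dx = -(∂F/∂x)/(∂F/∂y) = -(2x)/(2y) = -x/y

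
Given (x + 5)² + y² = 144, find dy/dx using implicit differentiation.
Apply d/dx to both sides, remembering that y depends on x. Each occurrence of y therefore brings in a y' = dy/dx via the chain rule.

With F(x, y) equal to the left-hand side minus the right, differentiate F term by term:
  d/dx[y^2] = 2y·y'
  d/dx[(x + 5)^2] = 2x + 10
  d/dx[-144] = 0
Adding these up, d/dx[F] = 0 becomes
  (2x + 10) + (2y)·y' = 0,
so isolating y',
  dy/dx = -(2x + 10)/(2y) = (-x - 5)/y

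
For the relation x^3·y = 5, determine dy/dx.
Apply d/dx to both sides, remembering that y depends on x. Each occurrence of y therefore brings in a y' = dy/dx via the chain rule.

With F(x, y) equal to the left-hand side minus the right, differentiate F term by term:
  d/dx[x^3y] = x^3·y' + 3x^2y
  d/dx[-5] = 0
Adding these up, d/dx[F] = 0 becomes
  (3x^2y) + (x^3)·y' = 0,
so isolating y',
  dy/dx = -(3x^2y)/(x^3) = -3y/x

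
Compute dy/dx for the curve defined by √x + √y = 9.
Differentiate both sides with respect to x, treating y as y(x). By the chain rule, any term containing y contributes a factor of y' = dy/dx when we differentiate it.

Move every term to one side and write the relation as F(x, y) = 0. Term by term,
  d/dx[√(x)] = 1/(2√(x))
  d/dx[√(y)] = y'/(2√(y))
  d/dx[-9] = 0

The pieces without y' make up ∂F/∂x and the coefficient of y' is ∂F/∂y:
  ∂F/∂x = 1/(2√(x)),
  ∂F/∂y = 1/(2√(y)).

Since d/dx[F] = ∂F/∂x + (∂F/∂y)·y' = 0, solve for y':
  (∂F/∂y)·y' = -∂F/∂x
  dy/dx = -(∂F/∂x)/(∂F/∂y) = -(1/(2√(x)))/(1/(2√(y))) = -√(y)/√(x)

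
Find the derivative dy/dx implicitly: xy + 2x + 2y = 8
Differentiate both sides with respect to x, treating y as y(x). By the chain rule, any term containing y contributes a factor of y' = dy/dx when we differentiate it.

Move every term to one side and write the relation as F(x, y) = 0. Term by term,
  d/dx[xy] = x·y' + y
  d/dx[2x] = 2
  d/dx[2y] = 2·y'
  d/dx[-8] = 0

The pieces without y' make up ∂F/∂x and the coefficient of y' is ∂F/∂y:
  ∂F/∂x = y + 2,
  ∂F/∂y = x + 2.

Since d/dx[F] = ∂F/∂x + (∂F/∂y)·y' = 0, solve for y':
  (∂F/∂y)·y' = -∂F/∂x
  dy/dx = -(∂F/∂x)/(∂F/∂y) = -(y + 2)/(x + 2) = (-y - 2)/(x + 2)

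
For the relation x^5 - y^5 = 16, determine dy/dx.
Apply d/dx to both sides, remembering that y depends on x. Each occurrence of y therefore brings in a y' = dy/dx via the chain rule.

With F(x, y) equal to the left-hand side minus the right, differentiate F term by term:
  d/dx[x^5] = 5x^4
  d/dx[-y^5] = -5y^4·y'
  d/dx[-16] = 0
Adding these up, d/dx[F] = 0 becomes
  (5x^4) + (-5y^4)·y' = 0,
so isolating y',
  dy/dx = -(5x^4)/(-5y^4) = x^4/y^4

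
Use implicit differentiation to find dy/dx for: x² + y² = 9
Take d/dx of both sides. Since y is implicitly a function of x, the chain rule attaches a y' = dy/dx factor whenever we differentiate through y.

Set F(x, y) = (left side) − (right side), so the curve is F = 0. Differentiating each term of F:
  d/dx[x^2] = 2x
  d/dx[y^2] = 2y·y'
  d/dx[-9] = 0

Collecting, the y'-free part is the partial derivative in x and the y' coefficient is the partial derivative in y:
  ∂F/∂x = 2x
  ∂F/∂y = 2y

so d/dx[F(x, y(x))] = ∂F/∂x + (∂F/∂y)·y' = 0. Rearranging,
  dy/dx = -(∂F/∂x)/(∂F/∂y) = -(2x)/(2y) = -x/y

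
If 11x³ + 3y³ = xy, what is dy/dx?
Take d/dx of both sides. Since y is implicitly a function of x, the chain rule attaches a y' = dy/dx factor whenever we differentiate through y.

Set F(x, y) = (left side) − (right side), so the curve is F = 0. Differentiating each term of F:
  d/dx[11x^3] = 33x^2
  d/dx[-xy] = -x·y' - y
  d/dx[3y^3] = 9y^2·y'

Collecting, the y'-free part is the partial derivative in x and the y' coefficient is the partial derivative in y:
  ∂F/∂x = 33x^2 - y
  ∂F/∂y = -x + 9y^2

so d/dx[F(x, y(x))] = ∂F/∂x + (∂F/∂y)·y' = 0. Rearranging,
  dy/dx = -(∂F/∂x)/(∂F/∂y) = -(33x^2 - y)/(-x + 9y^2) = (33x^2 - y)/(x - 9y^2)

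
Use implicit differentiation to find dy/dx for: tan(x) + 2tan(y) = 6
Apply d/dx to both sides, remembering that y depends on x. Each occurrence of y therefore brings in a y' = dy/dx via the chain rule.

With F(x, y) equal to the left-hand side minus the right, differentiate F term by term:
  d/dx[tan(x)] = tan(x)^2 + 1
  d/dx[2tan(y)] = 2·y'(tan(y)^2 + 1)
  d/dx[-6] = 0
Adding these up, d/dx[F] = 0 becomes
  (tan(x)^2 + 1) + (2tan(y)^2 + 2)·y' = 0,
so isolating y',
  dy/dx = -(tan(x)^2 + 1)/(2tan(y)^2 + 2) = -cos(y)^2/(2cos(x)^2)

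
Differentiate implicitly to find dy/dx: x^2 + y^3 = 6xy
Differentiate the relation implicitly: treat y = y(x) and apply the chain rule, so every y-derivative picks up a y' = dy/dx factor.

With everything moved to the left-hand side, differentiate term by term:
  d/dx[x^2] = 2x
  d/dx[-6xy] = -6x·y' - 6y
  d/dx[y^3] = 3y^2·y'

Separating the contributions that come from x directly and those that come through y:
  without y':      2x - 6y
  multiplying y':  -6x + 3y^2

so (2x - 6y) + (-6x + 3y^2)·y' = 0, and therefore
  dy/dx = -(2x - 6y)/(-6x + 3y^2) = 2(x - 3y)/(3(2x - y^2))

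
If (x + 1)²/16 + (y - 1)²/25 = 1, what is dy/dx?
Apply d/dx to both sides, remembering that y depends on x. Each occurrence of y therefore brings in a y' = dy/dx via the chain rule.

With F(x, y) equal to the left-hand side minus the right, differentiate F term by term:
  d/dx[(x + 1)^2/16] = x/8 + 1/8
  d/dx[(y - 1)^2/25] = 2·y'(y - 1)/25
  d/dx[-1] = 0
Adding these up, d/dx[F] = 0 becomes
  (x/8 + 1/8) + (2y/25 - 2/25)·y' = 0,
so isolating y',
  dy/dx = -(x/8 + 1/8)/(2y/25 - 2/25)
        = -((x + 1)/8)/(2(y - 1)/25) = 25(-x - 1)/(16(y - 1))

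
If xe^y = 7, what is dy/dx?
Differentiate the relation implicitly: treat y = y(x) and apply the chain rule, so every y-derivative picks up a y' = dy/dx factor.

With everything moved to the left-hand side, differentiate term by term:
  d/dx[x·e^(y)] = x·y'·e^(y) + e^(y)
  d/dx[-7] = 0

Separating the contributions that come from x directly and those that come through y:
  without y':      e^(y)
  multiplying y':  x·e^(y)

so (e^(y)) + (x·e^(y))·y' = 0, and therefore
  dy/dx = -(e^(y))/(x·e^(y)) = -1/x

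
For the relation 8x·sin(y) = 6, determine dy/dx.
Take d/dx of both sides. Since y is implicitly a function of x, the chain rule attaches a y' = dy/dx factor whenever we differentiate through y.

Set F(x, y) = (left side) − (right side), so the curve is F = 0. Differentiating each term of F:
  d/dx[8x·sin(y)] = 8x·y'·cos(y) + 8sin(y)
  d/dx[-6] = 0

Collecting, the y'-free part is the partial derivative in x and the y' coefficient is the partial derivative in y:
  ∂F/∂x = 8sin(y)
  ∂F/∂y = 8x·cos(y)

so d/dx[F(x, y(x))] = ∂F/∂x + (∂F/∂y)·y' = 0. Rearranging,
  dy/dx = -(∂F/∂x)/(∂F/∂y) = -(8sin(y))/(8x·cos(y)) = -tan(y)/x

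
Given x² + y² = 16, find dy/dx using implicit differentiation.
Apply d/dx to both sides, remembering that y depends on x. Each occurrence of y therefore brings in a y' = dy/dx via the chain rule.

With F(x, y) equal to the left-hand side minus the right, differentiate F term by term:
  d/dx[x^2] = 2x
  d/dx[y^2] = 2y·y'
  d/dx[-16] = 0
Adding these up, d/dx[F] = 0 becomes
  (2x) + (2y)·y' = 0,
so isolating y',
  dy/dx = -(2x)/(2y) = -x/y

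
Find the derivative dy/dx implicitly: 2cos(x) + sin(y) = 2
Take d/dx of both sides. Since y is implicitly a function of x, the chain rule attaches a y' = dy/dx factor whenever we differentiate through y.

Set F(x, y) = (left side) − (right side), so the curve is F = 0. Differentiating each term of F:
  d/dx[sin(y)] = y'·cos(y)
  d/dx[2cos(x)] = -2sin(x)
  d/dx[-2] = 0

Collecting, the y'-free part is the partial derivative in x and the y' coefficient is the partial derivative in y:
  ∂F/∂x = -2sin(x)
  ∂F/∂y = cos(y)

so d/dx[F(x, y(x))] = ∂F/∂x + (∂F/∂y)·y' = 0. Rearranging,
  dy/dx = -(∂F/∂x)/(∂F/∂y) = -(-2sin(x))/(cos(y)) = 2sin(x)/cos(y)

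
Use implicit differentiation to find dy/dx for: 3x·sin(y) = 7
Differentiate both sides with respect to x, treating y as y(x). By the chain rule, any term containing y contributes a factor of y' = dy/dx when we differentiate it.

Move every term to one side and write the relation as F(x, y) = 0. Term by term,
  d/dx[3x·sin(y)] = 3x·y'·cos(y) + 3sin(y)
  d/dx[-7] = 0

The pieces without y' make up ∂F/∂x and the coefficient of y' is ∂F/∂y:
  ∂F/∂x = 3sin(y),
  ∂F/∂y = 3x·cos(y).

Since d/dx[F] = ∂F/∂x + (∂F/∂y)·y' = 0, solve for y':
  (∂F/∂y)·y' = -∂F/∂x
  dy/dx = -(∂F/∂x)/(∂F/∂y) = -(3sin(y))/(3x·cos(y)) = -tan(y)/x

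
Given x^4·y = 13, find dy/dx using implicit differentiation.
Differentiate both sides with respect to x, treating y as y(x). By the chain rule, any term containing y contributes a factor of y' = dy/dx when we differentiate it.

Move every term to one side and write the relation as F(x, y) = 0. Term by term,
  d/dx[x^4y] = x^4·y' + 4x^3y
  d/dx[-13] = 0

The pieces without y' make up ∂F/∂x and the coefficient of y' is ∂F/∂y:
  ∂F/∂x = 4x^3y,
  ∂F/∂y = x^4.

Since d/dx[F] = ∂F/∂x + (∂F/∂y)·y' = 0, solve for y':
  (∂F/∂y)·y' = -∂F/∂x
  dy/dx = -(∂F/∂x)/(∂F/∂y) = -(4x^3y)/(x^4) = -4y/x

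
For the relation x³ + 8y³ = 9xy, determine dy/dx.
Differentiate the relation implicitly: treat y = y(x) and apply the chain rule, so every y-derivative picks up a y' = dy/dx factor.

With everything moved to the left-hand side, differentiate term by term:
  d/dx[x^3] = 3x^2
  d/dx[-9xy] = -9x·y' - 9y
  d/dx[8y^3] = 24y^2·y'

Separating the contributions that come from x directly and those that come through y:
  without y':      3x^2 - 9y
  multiplying y':  -9x + 24y^2

so (3x^2 - 9y) + (-9x + 24y^2)·y' = 0, and therefore
  dy/dx = -(3x^2 - 9y)/(-9x + 24y^2) = (x^2 - 3y)/(3x - 8y^2)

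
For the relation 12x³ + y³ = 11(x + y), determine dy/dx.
Take d/dx of both sides. Since y is implicitly a function of x, the chain rule attaches a y' = dy/dx factor whenever we differentiate through y.

Set F(x, y) = (left side) − (right side), so the curve is F = 0. Differentiating each term of F:
  d/dx[12x^3] = 36x^2
  d/dx[-11x] = -11
  d/dx[y^3] = 3y^2·y'
  d/dx[-11y] = -11·y'

Collecting, the y'-free part is the partial derivative in x and the y' coefficient is the partial derivative in y:
  ∂F/∂x = 36x^2 - 11
  ∂F/∂y = 3y^2 - 11

so d/dx[F(x, y(x))] = ∂F/∂x + (∂F/∂y)·y' = 0. Rearranging,
  dy/dx = -(∂F/∂x)/(∂F/∂y) = -(36x^2 - 11)/(3y^2 - 11) = (11 - 36x^2)/(3y^2 - 11)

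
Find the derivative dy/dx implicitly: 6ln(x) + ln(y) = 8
Differentiate both sides with respect to x, treating y as y(x). By the chain rule, any term containing y contributes a factor of y' = dy/dx when we differentiate it.

Move every term to one side and write the relation as F(x, y) = 0. Term by term,
  d/dx[6ln(x)] = 6/x
  d/dx[ln(y)] = y'/y
  d/dx[-8] = 0

The pieces without y' make up ∂F/∂x and the coefficient of y' is ∂F/∂y:
  ∂F/∂x = 6/x,
  ∂F/∂y = 1/y.

Since d/dx[F] = ∂F/∂x + (∂F/∂y)·y' = 0, solve for y':
  (∂F/∂y)·y' = -∂F/∂x
  dy/dx = -(∂F/∂x)/(∂F/∂y) = -(6/x)/(1/y) = -6y/x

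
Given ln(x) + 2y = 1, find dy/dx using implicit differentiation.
Differentiate both sides with respect to x, treating y as y(x). By the chain rule, any term containing y contributes a factor of y' = dy/dx when we differentiate it.

Move every term to one side and write the relation as F(x, y) = 0. Term by term,
  d/dx[2y] = 2·y'
  d/dx[ln(x)] = 1/x
  d/dx[-1] = 0

The pieces without y' make up ∂F/∂x and the coefficient of y' is ∂F/∂y:
  ∂F/∂x = 1/x,
  ∂F/∂y = 2.

Since d/dx[F] = ∂F/∂x + (∂F/∂y)·y' = 0, solve for y':
  (∂F/∂y)·y' = -∂F/∂x
  dy/dx = -(∂F/∂x)/(∂F/∂y) = -(1/x)/(2) = -1/(2x)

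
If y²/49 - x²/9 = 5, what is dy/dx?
Take d/dx of both sides. Since y is implicitly a function of x, the chain rule attaches a y' = dy/dx factor whenever we differentiate through y.

Set F(x, y) = (left side) − (right side), so the curve is F = 0. Differentiating each term of F:
  d/dx[-x^2/9] = -2x/9
  d/dx[y^2/49] = 2y·y'/49
  d/dx[-5] = 0

Collecting, the y'-free part is the partial derivative in x and the y' coefficient is the partial derivative in y:
  ∂F/∂x = -2x/9
  ∂F/∂y = 2y/49

so d/dx[F(x, y(x))] = ∂F/∂x + (∂F/∂y)·y' = 0. Rearranging,
  dy/dx = -(∂F/∂x)/(∂F/∂y) = -(-2x/9)/(2y/49) = 49x/(9y)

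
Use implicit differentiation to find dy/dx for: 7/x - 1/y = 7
Take d/dx of both sides. Since y is implicitly a function of x, the chain rule attaches a y' = dy/dx factor whenever we differentiate through y.

Set F(x, y) = (left side) − (right side), so the curve is F = 0. Differentiating each term of F:
  d/dx[-1/y] = y'/y^2
  d/dx[7/x] = -7/x^2
  d/dx[-7] = 0

Collecting, the y'-free part is the partial derivative in x and the y' coefficient is the partial derivative in y:
  ∂F/∂x = -7/x^2
  ∂F/∂y = y^(-2)

so d/dx[F(x, y(x))] = ∂F/∂x + (∂F/∂y)·y' = 0. Rearranging,
  dy/dx = -(∂F/∂x)/(∂F/∂y) = -(-7/x^2)/(y^(-2)) = 7y^2/x^2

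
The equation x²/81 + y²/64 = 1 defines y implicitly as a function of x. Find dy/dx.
Differentiate the relation implicitly: treat y = y(x) and apply the chain rule, so every y-derivative picks up a y' = dy/dx factor.

With everything moved to the left-hand side, differentiate term by term:
  d/dx[x^2/81] = 2x/81
  d/dx[y^2/64] = y·y'/32
  d/dx[-1] = 0

Separating the contributions that come from x directly and those that come through y:
  without y':      2x/81
  multiplying y':  y/32

so (2x/81) + (y/32)·y' = 0, and therefore
  dy/dx = -(2x/81)/(y/32) = -64x/(81y)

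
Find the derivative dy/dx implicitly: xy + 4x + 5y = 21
Take d/dx of both sides. Since y is implicitly a function of x, the chain rule attaches a y' = dy/dx factor whenever we differentiate through y.

Set F(x, y) = (left side) − (right side), so the curve is F = 0. Differentiating each term of F:
  d/dx[xy] = x·y' + y
  d/dx[4x] = 4
  d/dx[5y] = 5·y'
  d/dx[-21] = 0

Collecting, the y'-free part is the partial derivative in x and the y' coefficient is the partial derivative in y:
  ∂F/∂x = y + 4
  ∂F/∂y = x + 5

so d/dx[F(x, y(x))] = ∂F/∂x + (∂F/∂y)·y' = 0. Rearranging,
  dy/dx = -(∂F/∂x)/(∂F/∂y) = -(y + 4)/(x + 5) = (-y - 4)/(x + 5)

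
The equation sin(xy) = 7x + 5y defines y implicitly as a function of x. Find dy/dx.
Differentiate the relation implicitly: treat y = y(x) and apply the chain rule, so every y-derivative picks up a y' = dy/dx factor.

With everything moved to the left-hand side, differentiate term by term:
  d/dx[-7x] = -7
  d/dx[-5y] = -5·y'
  d/dx[sin(xy)] = (x·y' + y)·cos(xy)

Separating the contributions that come from x directly and those that come through y:
  without y':      y·cos(xy) - 7
  multiplying y':  x·cos(xy) - 5

so (y·cos(xy) - 7) + (x·cos(xy) - 5)·y' = 0, and therefore
  dy/dx = -(y·cos(xy) - 7)/(x·cos(xy) - 5) = (-y·cos(xy) + 7)/(x·cos(xy) - 5)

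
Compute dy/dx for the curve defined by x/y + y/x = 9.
Apply d/dx to both sides, remembering that y depends on x. Each occurrence of y therefore brings in a y' = dy/dx via the chain rule.

With F(x, y) equal to the left-hand side minus the right, differentiate F term by term:
  d/dx[x/y] = -x·y'/y^2 + 1/y
  d/dx[y/x] = y'/x - y/x^2
  d/dx[-9] = 0
Adding these up, d/dx[F] = 0 becomes
  (1/y - y/x^2) + (-x/y^2 + 1/x)·y' = 0,
so isolating y',
  dy/dx = -(1/y - y/x^2)/(-x/y^2 + 1/x)
        = -((x - y)(x + y)/(x^2y))/(-(x - y)(x + y)/(xy^2)) = y/x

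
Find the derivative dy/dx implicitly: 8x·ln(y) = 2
Apply d/dx to both sides, remembering that y depends on x. Each occurrence of y therefore brings in a y' = dy/dx via the chain rule.

With F(x, y) equal to the left-hand side minus the right, differentiate F term by term:
  d/dx[8x·ln(y)] = 8x·y'/y + 8ln(y)
  d/dx[-2] = 0
Adding these up, d/dx[F] = 0 becomes
  (8ln(y)) + (8x/y)·y' = 0,
so isolating y',
  dy/dx = -(8ln(y))/(8x/y) = -y·ln(y)/x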